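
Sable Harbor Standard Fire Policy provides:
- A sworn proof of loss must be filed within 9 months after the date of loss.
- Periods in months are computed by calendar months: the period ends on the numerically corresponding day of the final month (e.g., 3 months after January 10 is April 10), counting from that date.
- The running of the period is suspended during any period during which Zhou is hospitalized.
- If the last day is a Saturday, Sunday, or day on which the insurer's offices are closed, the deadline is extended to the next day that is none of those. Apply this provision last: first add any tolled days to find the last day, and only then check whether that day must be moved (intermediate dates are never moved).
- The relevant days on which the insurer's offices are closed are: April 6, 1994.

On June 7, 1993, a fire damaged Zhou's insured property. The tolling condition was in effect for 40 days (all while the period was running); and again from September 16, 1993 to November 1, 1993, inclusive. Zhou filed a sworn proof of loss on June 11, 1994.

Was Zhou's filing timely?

No

9 months after June 7, 1993 is March 7, 1994.
Tolling adds 40 days: March 7, 1994 + 40 days = April 16, 1994.
From September 16, 1993 through November 1, 1993 inclusive is 47 days; tolling adds 47 days: April 16, 1994 + 47 days = June 2, 1994.
June 2, 1994 is a Thursday and not a day on which the insurer's offices are closed, so no extension applies.
The deadline is June 2, 1994; the filing on June 11, 1994 is after that date.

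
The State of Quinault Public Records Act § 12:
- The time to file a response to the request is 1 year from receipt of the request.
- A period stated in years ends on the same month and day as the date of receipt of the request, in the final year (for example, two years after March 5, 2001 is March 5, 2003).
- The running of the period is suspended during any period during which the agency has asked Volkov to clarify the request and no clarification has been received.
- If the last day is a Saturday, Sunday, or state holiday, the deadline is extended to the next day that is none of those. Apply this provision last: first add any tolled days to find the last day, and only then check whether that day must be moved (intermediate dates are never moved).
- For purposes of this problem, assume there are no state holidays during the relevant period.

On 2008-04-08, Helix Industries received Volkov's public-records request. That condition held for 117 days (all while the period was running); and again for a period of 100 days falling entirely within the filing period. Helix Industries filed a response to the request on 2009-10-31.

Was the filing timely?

Yes

1 year after 2008-04-08 is April 8, 2009.
Tolling adds 117 days: April 8, 2009 + 117 days = August 3, 2009.
Tolling adds 100 days: August 3, 2009 + 100 days = November 11, 2009.
November 11, 2009 is a Wednesday and not a state holiday, so no extension applies.
The deadline is November 11, 2009; the filing on October 31, 2009 is on or before that date.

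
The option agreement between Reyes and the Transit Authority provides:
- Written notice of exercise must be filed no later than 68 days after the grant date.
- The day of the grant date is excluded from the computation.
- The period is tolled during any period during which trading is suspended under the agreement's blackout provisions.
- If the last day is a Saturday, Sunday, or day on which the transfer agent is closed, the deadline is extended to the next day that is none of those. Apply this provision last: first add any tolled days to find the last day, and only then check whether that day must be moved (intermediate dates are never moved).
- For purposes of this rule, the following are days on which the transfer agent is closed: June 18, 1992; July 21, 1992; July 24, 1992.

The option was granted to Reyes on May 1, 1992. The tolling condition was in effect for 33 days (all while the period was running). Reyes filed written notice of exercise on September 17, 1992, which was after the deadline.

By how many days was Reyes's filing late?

38 days

68 days after May 1, 1992 is July 8, 1992.
Tolling adds 33 days: July 8, 1992 + 33 days = August 10, 1992.
August 10, 1992 is a Monday and not a day on which the transfer agent is closed, so no extension applies.
The deadline is August 10, 1992; from August 10, 1992 to September 17, 1992 is 38 days.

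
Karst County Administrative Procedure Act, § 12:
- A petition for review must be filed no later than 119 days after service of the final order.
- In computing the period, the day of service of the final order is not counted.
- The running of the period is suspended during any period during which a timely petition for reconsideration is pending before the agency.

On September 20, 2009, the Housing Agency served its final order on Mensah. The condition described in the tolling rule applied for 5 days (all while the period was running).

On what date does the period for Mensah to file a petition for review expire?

January 22, 2010

119 days after September 20, 2009 is January 17, 2010.
Tolling adds 5 days: January 17, 2010 + 5 days = January 22, 2010.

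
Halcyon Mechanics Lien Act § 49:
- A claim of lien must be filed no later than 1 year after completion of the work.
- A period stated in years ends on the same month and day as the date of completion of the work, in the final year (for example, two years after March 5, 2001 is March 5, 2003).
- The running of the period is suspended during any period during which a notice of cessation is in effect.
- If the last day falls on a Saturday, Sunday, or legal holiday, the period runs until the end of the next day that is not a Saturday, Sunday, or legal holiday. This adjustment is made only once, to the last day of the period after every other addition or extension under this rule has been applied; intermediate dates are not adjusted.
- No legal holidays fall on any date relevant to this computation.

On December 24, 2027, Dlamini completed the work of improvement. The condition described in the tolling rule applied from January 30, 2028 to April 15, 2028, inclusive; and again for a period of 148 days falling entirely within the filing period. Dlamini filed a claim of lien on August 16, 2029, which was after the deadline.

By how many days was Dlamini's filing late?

10 days

1 year after December 24, 2027 is December 24, 2028.
From January 30, 2028 through April 15, 2028 inclusive is 77 days; tolling adds 77 days: December 24, 2028 + 77 days = March 11, 2029.
Tolling adds 148 days: March 11, 2029 + 148 days = August 6, 2029.
August 6, 2029 is a Monday and not a legal holiday, so no extension applies.
The deadline is August 6, 2029; from August 6, 2029 to August 16, 2029 is 10 days.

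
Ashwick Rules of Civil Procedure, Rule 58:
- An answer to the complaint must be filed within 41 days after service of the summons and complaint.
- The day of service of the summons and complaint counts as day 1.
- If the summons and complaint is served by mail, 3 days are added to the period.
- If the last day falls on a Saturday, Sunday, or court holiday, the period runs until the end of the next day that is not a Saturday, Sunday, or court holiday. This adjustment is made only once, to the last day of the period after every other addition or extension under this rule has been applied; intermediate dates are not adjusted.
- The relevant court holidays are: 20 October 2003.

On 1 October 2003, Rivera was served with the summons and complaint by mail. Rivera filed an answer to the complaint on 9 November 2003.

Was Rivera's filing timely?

Counting 1 October 2003 as day 1, day 41 is November 10, 2003.
Service was by mail, adding 3 days: November 10, 2003 + 3 days = November 13, 2003.
November 13, 2003 is a Thursday and not a court holiday, so no extension applies.
The deadline is November 13, 2003; the filing on November 9, 2003 is on or before that date.

Yes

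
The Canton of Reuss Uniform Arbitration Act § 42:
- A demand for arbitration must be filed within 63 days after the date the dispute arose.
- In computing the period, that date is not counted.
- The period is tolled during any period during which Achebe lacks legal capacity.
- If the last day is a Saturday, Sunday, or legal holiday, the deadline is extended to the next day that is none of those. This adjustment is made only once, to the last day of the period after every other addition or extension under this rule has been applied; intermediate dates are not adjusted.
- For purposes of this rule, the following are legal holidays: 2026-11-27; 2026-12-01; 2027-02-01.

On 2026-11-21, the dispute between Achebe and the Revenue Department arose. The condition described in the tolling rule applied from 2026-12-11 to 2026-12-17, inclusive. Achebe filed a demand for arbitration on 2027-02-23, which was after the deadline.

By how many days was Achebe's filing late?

63 days after 2026-11-21 is January 23, 2027.
From December 11, 2026 through December 17, 2026 inclusive is 7 days; tolling adds 7 days: January 23, 2027 + 7 days = January 30, 2027.
January 30, 2027 is Saturday; January 31, 2027 is Sunday; February 1, 2027 is a listed holiday. The next qualifying day is February 2, 2027.
The deadline is February 2, 2027; from February 2, 2027 to February 23, 2027 is 21 days.

21 days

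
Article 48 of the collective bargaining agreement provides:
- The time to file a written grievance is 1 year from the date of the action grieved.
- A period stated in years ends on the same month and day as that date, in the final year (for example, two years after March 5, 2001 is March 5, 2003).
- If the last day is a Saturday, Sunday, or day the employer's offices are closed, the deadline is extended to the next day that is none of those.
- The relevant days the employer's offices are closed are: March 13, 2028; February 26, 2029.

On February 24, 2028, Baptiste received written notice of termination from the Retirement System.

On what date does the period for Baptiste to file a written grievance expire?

February 27, 2029

1 year after February 24, 2028 is February 24, 2029.
February 24, 2029 is Saturday; February 25, 2029 is Sunday; February 26, 2029 is a listed holiday. The next qualifying day is February 27, 2029.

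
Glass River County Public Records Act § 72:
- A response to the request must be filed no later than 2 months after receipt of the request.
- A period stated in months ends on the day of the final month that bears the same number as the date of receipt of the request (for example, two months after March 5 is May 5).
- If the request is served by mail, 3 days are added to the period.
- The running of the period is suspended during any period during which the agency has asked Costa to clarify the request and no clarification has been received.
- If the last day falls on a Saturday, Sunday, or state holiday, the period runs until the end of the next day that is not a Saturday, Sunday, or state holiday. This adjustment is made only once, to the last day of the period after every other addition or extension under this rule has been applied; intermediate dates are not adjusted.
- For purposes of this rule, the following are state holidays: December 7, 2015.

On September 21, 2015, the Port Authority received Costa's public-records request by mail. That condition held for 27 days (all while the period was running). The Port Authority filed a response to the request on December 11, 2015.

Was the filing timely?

Yes

2 months after September 21, 2015 is November 21, 2015.
Service was by mail, adding 3 days: November 21, 2015 + 3 days = November 24, 2015.
Tolling adds 27 days: November 24, 2015 + 27 days = December 21, 2015.
December 21, 2015 is a Monday and not a state holiday, so no extension applies.
The deadline is December 21, 2015; the filing on December 11, 2015 is on or before that date.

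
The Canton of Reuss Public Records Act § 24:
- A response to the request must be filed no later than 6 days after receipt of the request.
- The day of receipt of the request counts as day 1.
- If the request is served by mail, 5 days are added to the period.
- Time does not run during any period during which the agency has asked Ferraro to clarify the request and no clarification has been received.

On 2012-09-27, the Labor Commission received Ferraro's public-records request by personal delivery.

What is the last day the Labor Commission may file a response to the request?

Counting 2012-09-27 as day 1, day 6 is October 2, 2012.
Service was not by mail, so no mail extension applies.

October 2, 2012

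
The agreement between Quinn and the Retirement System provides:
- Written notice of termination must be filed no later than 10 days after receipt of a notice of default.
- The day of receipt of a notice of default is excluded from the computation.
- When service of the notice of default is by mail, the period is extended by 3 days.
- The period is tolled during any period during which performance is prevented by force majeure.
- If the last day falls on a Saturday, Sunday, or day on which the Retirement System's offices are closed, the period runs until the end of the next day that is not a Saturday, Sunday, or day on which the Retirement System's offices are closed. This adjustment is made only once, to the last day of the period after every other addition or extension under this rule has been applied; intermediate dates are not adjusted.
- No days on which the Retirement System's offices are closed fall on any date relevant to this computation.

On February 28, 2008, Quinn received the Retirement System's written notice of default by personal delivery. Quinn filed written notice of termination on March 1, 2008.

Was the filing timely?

Yes

10 days after February 28, 2008 is March 9, 2008.
Service was not by mail, so no mail extension applies.
March 9, 2008 is Sunday. The next qualifying day is March 10, 2008.
The deadline is March 10, 2008; the filing on March 1, 2008 is on or before that date.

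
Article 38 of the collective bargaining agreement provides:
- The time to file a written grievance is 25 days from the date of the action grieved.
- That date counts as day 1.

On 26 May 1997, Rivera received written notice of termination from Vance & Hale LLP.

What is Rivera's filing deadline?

Counting 26 May 1997 as day 1, day 25 is June 19, 1997.

June 19, 1997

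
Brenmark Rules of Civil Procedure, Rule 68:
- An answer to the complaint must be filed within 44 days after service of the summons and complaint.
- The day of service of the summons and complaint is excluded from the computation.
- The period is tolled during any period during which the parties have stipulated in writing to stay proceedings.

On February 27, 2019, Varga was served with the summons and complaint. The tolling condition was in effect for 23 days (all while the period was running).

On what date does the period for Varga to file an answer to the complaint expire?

May 5, 2019

44 days after February 27, 2019 is April 12, 2019.
Tolling adds 23 days: April 12, 2019 + 23 days = May 5, 2019.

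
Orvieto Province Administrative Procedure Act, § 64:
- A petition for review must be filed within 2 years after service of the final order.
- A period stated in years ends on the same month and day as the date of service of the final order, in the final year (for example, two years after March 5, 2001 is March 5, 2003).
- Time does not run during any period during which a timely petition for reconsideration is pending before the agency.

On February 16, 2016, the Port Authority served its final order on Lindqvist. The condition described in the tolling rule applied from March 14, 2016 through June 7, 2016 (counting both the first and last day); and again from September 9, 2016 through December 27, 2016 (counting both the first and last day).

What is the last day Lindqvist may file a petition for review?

2 years after February 16, 2016 is February 16, 2018.
From March 14, 2016 through June 7, 2016 inclusive is 86 days; tolling adds 86 days: February 16, 2018 + 86 days = May 13, 2018.
From September 9, 2016 through December 27, 2016 inclusive is 110 days; tolling adds 110 days: May 13, 2018 + 110 days = August 31, 2018.

August 31, 2018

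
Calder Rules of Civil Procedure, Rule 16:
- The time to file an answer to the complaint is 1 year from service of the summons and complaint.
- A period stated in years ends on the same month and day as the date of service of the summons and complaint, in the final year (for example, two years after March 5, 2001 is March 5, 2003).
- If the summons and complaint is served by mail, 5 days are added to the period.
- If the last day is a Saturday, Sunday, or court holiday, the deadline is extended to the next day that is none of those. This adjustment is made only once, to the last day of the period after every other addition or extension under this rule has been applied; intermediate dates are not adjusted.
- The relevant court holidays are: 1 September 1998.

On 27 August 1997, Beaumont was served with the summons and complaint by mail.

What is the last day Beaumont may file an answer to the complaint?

September 2, 1998

1 year after 27 August 1997 is August 27, 1998.
Service was by mail, adding 5 days: August 27, 1998 + 5 days = September 1, 1998.
September 1, 1998 is a listed holiday. The next qualifying day is September 2, 1998.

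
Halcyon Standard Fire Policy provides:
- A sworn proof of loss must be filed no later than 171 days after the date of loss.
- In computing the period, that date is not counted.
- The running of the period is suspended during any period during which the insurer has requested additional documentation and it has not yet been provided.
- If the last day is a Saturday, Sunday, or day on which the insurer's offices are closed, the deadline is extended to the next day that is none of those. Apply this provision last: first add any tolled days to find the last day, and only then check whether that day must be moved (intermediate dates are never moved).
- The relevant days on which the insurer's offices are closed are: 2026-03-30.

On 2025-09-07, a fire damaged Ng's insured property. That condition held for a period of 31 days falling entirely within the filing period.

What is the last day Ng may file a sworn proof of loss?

March 31, 2026

171 days after 2025-09-07 is February 25, 2026.
Tolling adds 31 days: February 25, 2026 + 31 days = March 28, 2026.
March 28, 2026 is Saturday; March 29, 2026 is Sunday; March 30, 2026 is a listed holiday. The next qualifying day is March 31, 2026.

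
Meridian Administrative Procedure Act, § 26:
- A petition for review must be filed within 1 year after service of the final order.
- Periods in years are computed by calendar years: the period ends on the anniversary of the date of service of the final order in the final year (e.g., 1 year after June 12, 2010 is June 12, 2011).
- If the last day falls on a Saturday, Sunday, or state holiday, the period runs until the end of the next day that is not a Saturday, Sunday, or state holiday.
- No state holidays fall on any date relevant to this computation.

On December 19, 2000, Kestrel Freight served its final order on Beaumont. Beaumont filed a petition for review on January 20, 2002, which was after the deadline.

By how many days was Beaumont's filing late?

32 days

1 year after December 19, 2000 is December 19, 2001.
December 19, 2001 is a Wednesday and not a state holiday, so no extension applies.
The deadline is December 19, 2001; from December 19, 2001 to January 20, 2002 is 32 days.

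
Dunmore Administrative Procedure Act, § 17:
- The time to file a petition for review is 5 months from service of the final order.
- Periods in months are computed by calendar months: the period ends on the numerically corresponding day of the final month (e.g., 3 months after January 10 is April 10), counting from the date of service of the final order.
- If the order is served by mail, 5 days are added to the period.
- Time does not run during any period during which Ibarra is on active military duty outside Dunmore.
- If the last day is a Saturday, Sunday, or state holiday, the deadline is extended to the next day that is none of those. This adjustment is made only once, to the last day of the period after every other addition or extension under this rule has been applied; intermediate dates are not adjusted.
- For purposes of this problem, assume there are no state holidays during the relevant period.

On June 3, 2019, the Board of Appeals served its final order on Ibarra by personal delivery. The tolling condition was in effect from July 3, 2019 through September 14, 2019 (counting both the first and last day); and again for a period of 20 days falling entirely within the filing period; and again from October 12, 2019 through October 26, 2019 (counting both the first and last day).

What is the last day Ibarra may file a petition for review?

February 20, 2020

5 months after June 3, 2019 is November 3, 2019.
Service was not by mail, so no mail extension applies.
From July 3, 2019 through September 14, 2019 inclusive is 74 days; tolling adds 74 days: November 3, 2019 + 74 days = January 16, 2020.
Tolling adds 20 days: January 16, 2020 + 20 days = February 5, 2020.
From October 12, 2019 through October 26, 2019 inclusive is 15 days; tolling adds 15 days: February 5, 2020 + 15 days = February 20, 2020.
February 20, 2020 is a Thursday and not a state holiday, so no extension applies.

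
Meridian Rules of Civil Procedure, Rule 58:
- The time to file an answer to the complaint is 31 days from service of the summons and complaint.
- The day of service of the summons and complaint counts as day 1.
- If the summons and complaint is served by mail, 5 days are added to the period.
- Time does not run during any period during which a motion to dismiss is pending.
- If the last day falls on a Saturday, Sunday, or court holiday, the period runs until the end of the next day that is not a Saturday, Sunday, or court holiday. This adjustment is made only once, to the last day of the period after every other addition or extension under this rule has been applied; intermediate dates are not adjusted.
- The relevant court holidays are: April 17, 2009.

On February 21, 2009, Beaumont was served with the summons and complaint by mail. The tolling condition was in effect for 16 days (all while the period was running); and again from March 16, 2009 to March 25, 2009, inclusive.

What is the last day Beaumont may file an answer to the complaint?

April 23, 2009

Counting February 21, 2009 as day 1, day 31 is March 23, 2009.
Service was by mail, adding 5 days: March 23, 2009 + 5 days = March 28, 2009.
Tolling adds 16 days: March 28, 2009 + 16 days = April 13, 2009.
From March 16, 2009 through March 25, 2009 inclusive is 10 days; tolling adds 10 days: April 13, 2009 + 10 days = April 23, 2009.
April 23, 2009 is a Thursday and not a court holiday, so no extension applies.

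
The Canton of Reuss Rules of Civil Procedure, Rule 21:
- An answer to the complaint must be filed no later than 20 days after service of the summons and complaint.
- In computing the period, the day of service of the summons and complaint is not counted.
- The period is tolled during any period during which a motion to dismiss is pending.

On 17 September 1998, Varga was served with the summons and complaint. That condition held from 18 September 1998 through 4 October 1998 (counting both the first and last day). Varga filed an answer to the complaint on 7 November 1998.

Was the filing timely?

No

20 days after 17 September 1998 is October 7, 1998.
From September 18, 1998 through October 4, 1998 inclusive is 17 days; tolling adds 17 days: October 7, 1998 + 17 days = October 24, 1998.
The deadline is October 24, 1998; the filing on November 7, 1998 is after that date.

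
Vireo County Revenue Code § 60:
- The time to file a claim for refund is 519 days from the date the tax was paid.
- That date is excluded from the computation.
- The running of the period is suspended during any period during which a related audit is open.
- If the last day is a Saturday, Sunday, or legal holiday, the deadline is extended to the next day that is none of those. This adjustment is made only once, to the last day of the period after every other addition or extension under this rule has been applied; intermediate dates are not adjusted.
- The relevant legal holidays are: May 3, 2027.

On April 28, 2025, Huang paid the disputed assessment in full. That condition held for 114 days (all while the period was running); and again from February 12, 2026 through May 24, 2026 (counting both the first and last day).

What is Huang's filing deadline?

519 days after April 28, 2025 is September 29, 2026.
Tolling adds 114 days: September 29, 2026 + 114 days = January 21, 2027.
From February 12, 2026 through May 24, 2026 inclusive is 102 days; tolling adds 102 days: January 21, 2027 + 102 days = May 3, 2027.
May 3, 2027 is a listed holiday. The next qualifying day is May 4, 2027.

May 4, 2027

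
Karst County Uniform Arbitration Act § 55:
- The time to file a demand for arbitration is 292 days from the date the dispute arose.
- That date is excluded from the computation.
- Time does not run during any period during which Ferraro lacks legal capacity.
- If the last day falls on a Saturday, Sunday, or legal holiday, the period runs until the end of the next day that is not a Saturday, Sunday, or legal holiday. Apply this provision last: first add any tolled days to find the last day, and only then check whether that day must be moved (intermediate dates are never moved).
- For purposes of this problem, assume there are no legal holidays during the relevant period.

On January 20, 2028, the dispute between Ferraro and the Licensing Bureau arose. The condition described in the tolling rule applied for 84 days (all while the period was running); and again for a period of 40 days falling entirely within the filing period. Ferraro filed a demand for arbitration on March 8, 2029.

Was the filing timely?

292 days after January 20, 2028 is November 7, 2028.
Tolling adds 84 days: November 7, 2028 + 84 days = January 30, 2029.
Tolling adds 40 days: January 30, 2029 + 40 days = March 11, 2029.
March 11, 2029 is Sunday. The next qualifying day is March 12, 2029.
The deadline is March 12, 2029; the filing on March 8, 2029 is on or before that date.

Yes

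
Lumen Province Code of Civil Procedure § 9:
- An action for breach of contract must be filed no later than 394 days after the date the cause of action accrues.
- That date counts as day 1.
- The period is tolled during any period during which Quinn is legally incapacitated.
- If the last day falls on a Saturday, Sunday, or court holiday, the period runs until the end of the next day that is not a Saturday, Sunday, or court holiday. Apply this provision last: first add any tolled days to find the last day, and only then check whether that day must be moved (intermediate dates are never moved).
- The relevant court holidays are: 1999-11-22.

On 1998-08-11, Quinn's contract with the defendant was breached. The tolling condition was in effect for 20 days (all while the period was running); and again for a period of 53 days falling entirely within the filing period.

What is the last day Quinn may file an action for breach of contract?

November 23, 1999

Counting 1998-08-11 as day 1, day 394 is September 8, 1999.
Tolling adds 20 days: September 8, 1999 + 20 days = September 28, 1999.
Tolling adds 53 days: September 28, 1999 + 53 days = November 20, 1999.
November 20, 1999 is Saturday; November 21, 1999 is Sunday; November 22, 1999 is a listed holiday. The next qualifying day is November 23, 1999.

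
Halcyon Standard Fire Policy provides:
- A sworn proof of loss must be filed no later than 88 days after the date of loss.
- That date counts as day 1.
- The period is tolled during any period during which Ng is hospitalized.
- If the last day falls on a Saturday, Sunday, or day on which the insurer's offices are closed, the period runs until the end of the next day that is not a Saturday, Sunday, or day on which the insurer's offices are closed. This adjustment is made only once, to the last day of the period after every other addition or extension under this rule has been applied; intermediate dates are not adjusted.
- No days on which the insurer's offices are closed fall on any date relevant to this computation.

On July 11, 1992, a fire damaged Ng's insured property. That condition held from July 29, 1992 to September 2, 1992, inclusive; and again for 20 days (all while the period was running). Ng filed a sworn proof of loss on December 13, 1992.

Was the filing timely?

No

Counting July 11, 1992 as day 1, day 88 is October 6, 1992.
From July 29, 1992 through September 2, 1992 inclusive is 36 days; tolling adds 36 days: October 6, 1992 + 36 days = November 11, 1992.
Tolling adds 20 days: November 11, 1992 + 20 days = December 1, 1992.
December 1, 1992 is a Tuesday and not a day on which the insurer's offices are closed, so no extension applies.
The deadline is December 1, 1992; the filing on December 13, 1992 is after that date.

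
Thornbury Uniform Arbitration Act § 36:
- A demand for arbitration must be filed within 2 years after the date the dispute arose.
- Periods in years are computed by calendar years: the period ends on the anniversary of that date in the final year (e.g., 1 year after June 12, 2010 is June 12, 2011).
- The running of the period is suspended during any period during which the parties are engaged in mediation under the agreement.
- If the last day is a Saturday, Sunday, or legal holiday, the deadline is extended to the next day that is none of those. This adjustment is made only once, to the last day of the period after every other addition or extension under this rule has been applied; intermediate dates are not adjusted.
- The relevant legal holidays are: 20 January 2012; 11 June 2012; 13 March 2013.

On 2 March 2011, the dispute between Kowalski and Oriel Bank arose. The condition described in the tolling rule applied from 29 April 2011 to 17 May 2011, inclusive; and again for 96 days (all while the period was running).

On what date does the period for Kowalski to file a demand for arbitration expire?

2 years after 2 March 2011 is March 2, 2013.
From April 29, 2011 through May 17, 2011 inclusive is 19 days; tolling adds 19 days: March 2, 2013 + 19 days = March 21, 2013.
Tolling adds 96 days: March 21, 2013 + 96 days = June 25, 2013.
June 25, 2013 is a Tuesday and not a legal holiday, so no extension applies.

June 25, 2013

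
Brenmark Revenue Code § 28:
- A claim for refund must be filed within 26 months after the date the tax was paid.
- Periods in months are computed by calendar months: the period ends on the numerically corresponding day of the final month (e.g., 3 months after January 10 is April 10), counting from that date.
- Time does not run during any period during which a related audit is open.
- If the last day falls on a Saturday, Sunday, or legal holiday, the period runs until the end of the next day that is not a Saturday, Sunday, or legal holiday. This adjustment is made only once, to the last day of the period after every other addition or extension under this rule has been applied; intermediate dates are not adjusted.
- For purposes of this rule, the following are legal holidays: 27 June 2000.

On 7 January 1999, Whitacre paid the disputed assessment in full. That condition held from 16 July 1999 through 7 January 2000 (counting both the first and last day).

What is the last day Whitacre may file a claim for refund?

26 months after 7 January 1999 is March 7, 2001.
From July 16, 1999 through January 7, 2000 inclusive is 176 days; tolling adds 176 days: March 7, 2001 + 176 days = August 30, 2001.
August 30, 2001 is a Thursday and not a legal holiday, so no extension applies.

August 30, 2001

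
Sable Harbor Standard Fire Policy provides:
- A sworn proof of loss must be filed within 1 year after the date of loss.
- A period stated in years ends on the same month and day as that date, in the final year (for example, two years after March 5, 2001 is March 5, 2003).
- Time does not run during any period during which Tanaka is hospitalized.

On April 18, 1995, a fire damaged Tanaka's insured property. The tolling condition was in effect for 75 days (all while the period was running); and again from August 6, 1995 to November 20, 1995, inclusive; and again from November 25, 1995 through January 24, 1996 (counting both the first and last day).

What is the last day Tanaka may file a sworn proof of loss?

December 17, 1996

1 year after April 18, 1995 is April 18, 1996.
Tolling adds 75 days: April 18, 1996 + 75 days = July 2, 1996.
From August 6, 1995 through November 20, 1995 inclusive is 107 days; tolling adds 107 days: July 2, 1996 + 107 days = October 17, 1996.
From November 25, 1995 through January 24, 1996 inclusive is 61 days; tolling adds 61 days: October 17, 1996 + 61 days = December 17, 1996.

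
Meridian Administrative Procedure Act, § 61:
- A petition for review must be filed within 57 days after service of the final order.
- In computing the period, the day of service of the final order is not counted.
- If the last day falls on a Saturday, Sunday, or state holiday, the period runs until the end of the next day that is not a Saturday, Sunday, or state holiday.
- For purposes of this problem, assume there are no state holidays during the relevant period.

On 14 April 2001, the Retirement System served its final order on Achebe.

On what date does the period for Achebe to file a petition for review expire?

June 11, 2001

57 days after 14 April 2001 is June 10, 2001.
June 10, 2001 is Sunday. The next qualifying day is June 11, 2001.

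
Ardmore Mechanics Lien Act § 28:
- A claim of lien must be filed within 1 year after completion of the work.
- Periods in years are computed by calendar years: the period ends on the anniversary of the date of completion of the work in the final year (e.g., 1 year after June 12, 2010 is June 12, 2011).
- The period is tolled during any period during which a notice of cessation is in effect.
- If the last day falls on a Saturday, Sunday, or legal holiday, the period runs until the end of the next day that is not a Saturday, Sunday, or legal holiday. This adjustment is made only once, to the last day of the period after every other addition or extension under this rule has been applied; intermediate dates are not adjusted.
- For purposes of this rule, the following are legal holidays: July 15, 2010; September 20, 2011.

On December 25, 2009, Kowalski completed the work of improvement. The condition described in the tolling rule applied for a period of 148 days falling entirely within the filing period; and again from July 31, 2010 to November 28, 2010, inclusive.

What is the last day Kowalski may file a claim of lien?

September 21, 2011

1 year after December 25, 2009 is December 25, 2010.
Tolling adds 148 days: December 25, 2010 + 148 days = May 22, 2011.
From July 31, 2010 through November 28, 2010 inclusive is 121 days; tolling adds 121 days: May 22, 2011 + 121 days = September 20, 2011.
September 20, 2011 is a listed holiday. The next qualifying day is September 21, 2011.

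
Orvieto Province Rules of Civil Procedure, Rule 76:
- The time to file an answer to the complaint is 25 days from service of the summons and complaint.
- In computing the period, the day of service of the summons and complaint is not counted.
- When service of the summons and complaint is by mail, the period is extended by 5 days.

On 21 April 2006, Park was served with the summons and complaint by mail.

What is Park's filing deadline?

May 21, 2006

25 days after 21 April 2006 is May 16, 2006.
Service was by mail, adding 5 days: May 16, 2006 + 5 days = May 21, 2006.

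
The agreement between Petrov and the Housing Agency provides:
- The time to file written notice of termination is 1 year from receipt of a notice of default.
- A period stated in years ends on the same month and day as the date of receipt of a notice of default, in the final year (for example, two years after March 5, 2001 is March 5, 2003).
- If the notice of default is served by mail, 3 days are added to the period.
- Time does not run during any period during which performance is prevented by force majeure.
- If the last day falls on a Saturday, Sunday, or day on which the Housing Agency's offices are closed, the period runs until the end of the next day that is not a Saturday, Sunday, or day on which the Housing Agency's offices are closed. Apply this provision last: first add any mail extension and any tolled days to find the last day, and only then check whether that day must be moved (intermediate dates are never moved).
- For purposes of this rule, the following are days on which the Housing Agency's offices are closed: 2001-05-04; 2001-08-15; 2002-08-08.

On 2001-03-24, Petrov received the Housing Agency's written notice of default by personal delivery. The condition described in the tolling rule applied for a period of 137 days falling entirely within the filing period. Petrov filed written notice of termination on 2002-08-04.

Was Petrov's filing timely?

Yes

1 year after 2001-03-24 is March 24, 2002.
Service was not by mail, so no mail extension applies.
Tolling adds 137 days: March 24, 2002 + 137 days = August 8, 2002.
August 8, 2002 is a listed holiday. The next qualifying day is August 9, 2002.
The deadline is August 9, 2002; the filing on August 4, 2002 is on or before that date.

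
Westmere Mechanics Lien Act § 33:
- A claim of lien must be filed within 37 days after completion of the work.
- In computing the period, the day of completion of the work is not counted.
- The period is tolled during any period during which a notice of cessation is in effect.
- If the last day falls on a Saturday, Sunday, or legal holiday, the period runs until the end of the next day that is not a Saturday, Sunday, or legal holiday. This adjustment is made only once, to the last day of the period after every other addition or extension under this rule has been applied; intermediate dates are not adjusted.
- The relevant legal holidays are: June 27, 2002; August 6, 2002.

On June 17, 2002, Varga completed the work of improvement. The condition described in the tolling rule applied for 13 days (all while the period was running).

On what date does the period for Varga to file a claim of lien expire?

August 7, 2002

37 days after June 17, 2002 is July 24, 2002.
Tolling adds 13 days: July 24, 2002 + 13 days = August 6, 2002.
August 6, 2002 is a listed holiday. The next qualifying day is August 7, 2002.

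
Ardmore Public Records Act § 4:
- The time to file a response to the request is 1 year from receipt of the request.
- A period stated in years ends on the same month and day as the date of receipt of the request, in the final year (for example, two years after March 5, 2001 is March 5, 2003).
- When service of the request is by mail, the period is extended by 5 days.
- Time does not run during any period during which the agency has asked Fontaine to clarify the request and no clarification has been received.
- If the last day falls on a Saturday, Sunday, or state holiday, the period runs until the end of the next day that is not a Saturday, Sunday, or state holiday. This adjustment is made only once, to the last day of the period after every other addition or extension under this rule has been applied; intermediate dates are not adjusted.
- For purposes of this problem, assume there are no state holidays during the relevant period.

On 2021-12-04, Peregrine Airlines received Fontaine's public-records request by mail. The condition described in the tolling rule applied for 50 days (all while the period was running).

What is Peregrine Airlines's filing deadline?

January 30, 2023

1 year after 2021-12-04 is December 4, 2022.
Service was by mail, adding 5 days: December 4, 2022 + 5 days = December 9, 2022.
Tolling adds 50 days: December 9, 2022 + 50 days = January 28, 2023.
January 28, 2023 is Saturday; January 29, 2023 is Sunday. The next qualifying day is January 30, 2023.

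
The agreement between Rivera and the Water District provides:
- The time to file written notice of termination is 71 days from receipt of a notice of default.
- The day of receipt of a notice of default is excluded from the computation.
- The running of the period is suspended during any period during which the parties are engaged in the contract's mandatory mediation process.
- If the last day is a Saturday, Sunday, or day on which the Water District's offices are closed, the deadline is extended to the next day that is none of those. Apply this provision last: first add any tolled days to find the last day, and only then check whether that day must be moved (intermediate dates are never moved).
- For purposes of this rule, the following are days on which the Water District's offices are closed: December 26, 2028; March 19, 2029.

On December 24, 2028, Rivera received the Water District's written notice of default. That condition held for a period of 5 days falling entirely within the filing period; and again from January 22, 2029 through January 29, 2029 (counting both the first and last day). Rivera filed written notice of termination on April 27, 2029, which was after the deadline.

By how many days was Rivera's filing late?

71 days after December 24, 2028 is March 5, 2029.
Tolling adds 5 days: March 5, 2029 + 5 days = March 10, 2029.
From January 22, 2029 through January 29, 2029 inclusive is 8 days; tolling adds 8 days: March 10, 2029 + 8 days = March 18, 2029.
March 18, 2029 is Sunday; March 19, 2029 is a listed holiday. The next qualifying day is March 20, 2029.
The deadline is March 20, 2029; from March 20, 2029 to April 27, 2029 is 38 days.

38 days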